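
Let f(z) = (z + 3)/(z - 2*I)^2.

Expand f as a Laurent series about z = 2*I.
Put w = z - (2*I), i.e. z = w + 2*I. The denominator is w^2, so it suffices to rewrite the numerator in powers of w.

P(z) = z + 3
P(w + 2*I) = 3 + 2*I + w

Dividing each term by w^2:
  f = (3 + 2*I)/w^2 + 1/w

Substituting back w = z - 2*I:
  f(z) = (3 + 2*I)/(z - 2*I)^2 + 1/(z - 2*I)

The series is finite because the numerator is a polynomial; the negative powers form the principal part, and the coefficient of 1/(z - 2*I) gives Res(f, 2*I) = 1.

Final answer: (3 + 2*I)/(z - 2*I)^2 + 1/(z - 2*I)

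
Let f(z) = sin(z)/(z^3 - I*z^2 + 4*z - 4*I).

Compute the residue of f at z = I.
Write f(z) = P(z)/Q(z) with P(z) = sin(z) and Q(z) = z^3 - I*z^2 + 4*z - 4*I.
The denominator factors as Q(z) = (z - I)*(z + 2*I)*(z - 2*I), so z = I is a simple zero of Q and P is analytic there; z = I is therefore a simple pole and
  Res(f, z₀) = P(z₀)/Q'(z₀).

Q'(z) = 3*z^2 - 2*I*z + 4, so Q'(I) = 3.
P(I) = I*sinh(1).

Res(f, I) = (I*sinh(1))/(3) = I*sinh(1)/3

Final answer: I*sinh(1)/3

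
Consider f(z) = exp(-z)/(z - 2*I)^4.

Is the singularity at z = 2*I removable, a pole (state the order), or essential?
pole of order 4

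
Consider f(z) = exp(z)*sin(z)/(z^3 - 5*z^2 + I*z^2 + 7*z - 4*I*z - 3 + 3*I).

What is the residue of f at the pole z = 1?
Write f(z) = P(z)/Q(z) with P(z) = exp(z)*sin(z) and Q(z) = z^3 - 5*z^2 + I*z^2 + 7*z - 4*I*z - 3 + 3*I.
The denominator factors as Q(z) = (z - 3)*(z - 1 + I)*(z - 1), so z = 1 is a simple zero of Q and P is analytic there; z = 1 is therefore a simple pole and
  Res(f, z₀) = P(z₀)/Q'(z₀).

Q'(z) = 3*z^2 - 10*z + 2*I*z + 7 - 4*I, so Q'(1) = -2*I.
P(1) = exp(1)*sin(1).

Res(f, 1) = (exp(1)*sin(1))/(-2*I) = exp(1)*I*sin(1)/2

Final answer: exp(1)*I*sin(1)/2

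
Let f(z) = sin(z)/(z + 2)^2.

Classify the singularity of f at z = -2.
pole of order 2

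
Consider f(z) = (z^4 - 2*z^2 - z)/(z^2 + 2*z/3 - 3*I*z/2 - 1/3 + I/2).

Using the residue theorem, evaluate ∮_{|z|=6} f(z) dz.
pi*(65/12 + 302*I/27)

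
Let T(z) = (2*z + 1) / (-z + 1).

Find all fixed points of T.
T(z) = z means 2*z + 1 = z*(-z + 1), i.e.
  -z^2 - z - 1 = 0.
Discriminant: (-1)^2 - 4*(-1)*(-1) = -3, so the roots are complex conjugates.
  z = (1 ± I*sqrt(3))/(2*(-1))
Fixed points: {-1/2 - sqrt(3)*I/2, -1/2 + sqrt(3)*I/2}

Final answer: {-1/2 - sqrt(3)*I/2, -1/2 + sqrt(3)*I/2}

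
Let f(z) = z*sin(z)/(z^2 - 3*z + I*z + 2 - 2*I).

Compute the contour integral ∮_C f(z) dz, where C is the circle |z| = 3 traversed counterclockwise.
By the residue theorem, ∮_C f(z) dz = 2πi · (sum of the residues of f at the poles inside |z| = 3).

The denominator factors as (z - 2)*(z - 1 + I), so the singularities of f are simple poles at z = 2, z = 1 - I.
  |2|² = 4 < 9 = 3², so this pole is inside the contour.
  |1 - I|² = 2 < 9 = 3², so this pole is inside the contour.

With P(z) = z*sin(z) and Q(z) = z^2 - 3*z + I*z + 2 - 2*I, each pole is simple, so Res(f, z₀) = P(z₀)/Q'(z₀) with Q'(z) = 2*z - 3 + I.
  Res(f, 2) = P(2)/Q'(2) = (2*sin(2))/(1 + I) = (1 - I)*sin(2)
  Res(f, 1 - I) = P(1 - I)/Q'(1 - I) = ((1 - I)*sin(1 - I))/(-1 - I) = I*sin(1 - I)

Sum of residues inside C: (1 - I)*sin(2) + I*sin(1 - I)
∮_C f(z) dz = 2πi · ((1 - I)*sin(2) + I*sin(1 - I)) = -2*pi*sin(1 - I) + pi*(2 + 2*I)*sin(2)

Final answer: -2*pi*sin(1 - I) + pi*(2 + 2*I)*sin(2)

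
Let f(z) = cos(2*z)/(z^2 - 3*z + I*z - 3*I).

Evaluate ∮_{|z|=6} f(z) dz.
By the residue theorem, ∮_C f(z) dz = 2πi · (sum of the residues of f at the poles inside |z| = 6).

The denominator factors as (z + I)*(z - 3), so the singularities of f are simple poles at z = -I, z = 3.
  |-I|² = 1 < 36 = 6², so this pole is inside the contour.
  |3|² = 9 < 36 = 6², so this pole is inside the contour.

With P(z) = cos(2*z) and Q(z) = z^2 - 3*z + I*z - 3*I, each pole is simple, so Res(f, z₀) = P(z₀)/Q'(z₀) with Q'(z) = 2*z - 3 + I.
  Res(f, -I) = P(-I)/Q'(-I) = (cosh(2))/(-3 - I) = (-3/10 + I/10)*cosh(2)
  Res(f, 3) = P(3)/Q'(3) = (cos(6))/(3 + I) = (3/10 - I/10)*cos(6)

Sum of residues inside C: (3/10 - I/10)*cos(6) + (-3/10 + I/10)*cosh(2)
∮_C f(z) dz = 2πi · ((3/10 - I/10)*cos(6) + (-3/10 + I/10)*cosh(2)) = pi*(-1/5 - 3*I/5)*cosh(2) + pi*(1/5 + 3*I/5)*cos(6)

Final answer: pi*(-1/5 - 3*I/5)*cosh(2) + pi*(1/5 + 3*I/5)*cos(6)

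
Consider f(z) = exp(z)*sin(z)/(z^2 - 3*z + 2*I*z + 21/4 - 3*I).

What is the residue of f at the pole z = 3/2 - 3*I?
Write f(z) = P(z)/Q(z) with P(z) = exp(z)*sin(z) and Q(z) = z^2 - 3*z + 2*I*z + 21/4 - 3*I.
The denominator factors as Q(z) = (z - 3/2 + 3*I)*(z - 3/2 - I), so z = 3/2 - 3*I is a simple zero of Q and P is analytic there; z = 3/2 - 3*I is therefore a simple pole and
  Res(f, z₀) = P(z₀)/Q'(z₀).

Q'(z) = 2*z - 3 + 2*I, so Q'(3/2 - 3*I) = -4*I.
P(3/2 - 3*I) = exp(3/2 - 3*I)*sin(3/2 - 3*I).

Res(f, 3/2 - 3*I) = (exp(3/2 - 3*I)*sin(3/2 - 3*I))/(-4*I) = I*exp(3/2 - 3*I)*sin(3/2 - 3*I)/4

Final answer: I*exp(3/2 - 3*I)*sin(3/2 - 3*I)/4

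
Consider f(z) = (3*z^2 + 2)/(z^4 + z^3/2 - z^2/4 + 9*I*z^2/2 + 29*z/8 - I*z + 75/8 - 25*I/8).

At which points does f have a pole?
{-2 + 3*I/2, -1 - I/2, 1 + I, 3/2 - 2*I}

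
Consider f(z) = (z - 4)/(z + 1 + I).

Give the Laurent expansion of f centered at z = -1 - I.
(-5 - I)/(z + 1 + I) + 1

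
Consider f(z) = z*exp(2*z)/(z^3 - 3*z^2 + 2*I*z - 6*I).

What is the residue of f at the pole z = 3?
Write f(z) = P(z)/Q(z) with P(z) = z*exp(2*z) and Q(z) = z^3 - 3*z^2 + 2*I*z - 6*I.
The denominator factors as Q(z) = (z - 1 + I)*(z - 3)*(z + 1 - I), so z = 3 is a simple zero of Q and P is analytic there; z = 3 is therefore a simple pole and
  Res(f, z₀) = P(z₀)/Q'(z₀).

Q'(z) = 3*z^2 - 6*z + 2*I, so Q'(3) = 9 + 2*I.
P(3) = 3*exp(6).

Res(f, 3) = (3*exp(6))/(9 + 2*I) = (27/85 - 6*I/85)*exp(6)

Final answer: (27/85 - 6*I/85)*exp(6)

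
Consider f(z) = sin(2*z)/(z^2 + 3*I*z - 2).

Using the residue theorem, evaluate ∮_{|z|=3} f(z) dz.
-2*I*pi*sinh(2) + 2*I*pi*sinh(4)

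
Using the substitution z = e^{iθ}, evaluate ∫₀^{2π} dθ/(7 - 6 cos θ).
Call the integral J. The integrand is 2π-periodic and we integrate over a full period, so shifting θ does not change the value (θ → θ + π flips the sign of the trig term). Hence
  J = ∫₀^{2π} dθ/(7 + 6 cos θ).
Put z = e^{iθ}: then cos θ = (z + 1/z)/2, dθ = dz/(iz), and z runs once counterclockwise around |z| = 1:
  J = ∮_{|z|=1} 1/(7 + 6*(z + 1/z)/2) · dz/(iz) = (2/i) ∮_{|z|=1} dz/(6*z^2 + 14*z + 6).
The roots of 6*z^2 + 14*z + 6 are z = (-7 ± sqrt(7^2 - 6^2))/6, with sqrt(13) = sqrt(13); their product is 1, so only z₊ = -7/6 + sqrt(13)/6 lies inside the unit circle (z₋ = -7/6 - sqrt(13)/6 lies outside).
z₊ is a simple zero of q(z) = 6*z^2 + 14*z + 6, so Res(1/q, z₊) = 1/q'(z₊) with q'(z) = 12*z + 14; and q'(z₊) = 6*(z₊ - z₋) = 2*sqrt(13).
Therefore J = (2/i) · 2πi · 1/(2*sqrt(13)) = 2*pi/(sqrt(13)) = 2*sqrt(13)*pi/13

Final answer: 2*sqrt(13)*pi/13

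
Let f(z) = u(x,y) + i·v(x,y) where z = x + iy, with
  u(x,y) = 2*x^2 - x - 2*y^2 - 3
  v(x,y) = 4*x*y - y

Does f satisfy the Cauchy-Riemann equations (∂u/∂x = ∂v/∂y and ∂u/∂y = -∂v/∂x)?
∂u/∂x = 4*x - 1
∂v/∂y = 4*x - 1
∂u/∂y = -4*y
∂v/∂x = 4*y
∂u/∂x = ∂v/∂y and ∂u/∂y = -∂v/∂x hold identically; f is analytic.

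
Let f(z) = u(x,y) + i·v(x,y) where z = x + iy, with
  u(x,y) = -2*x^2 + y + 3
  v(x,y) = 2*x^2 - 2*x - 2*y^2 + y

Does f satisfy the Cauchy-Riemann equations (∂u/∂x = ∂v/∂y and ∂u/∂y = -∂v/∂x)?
∂u/∂x = -4*x
∂v/∂y = 1 - 4*y
∂u/∂y = 1
∂v/∂x = 4*x - 2
∂u/∂x ≠ ∂v/∂y and ∂u/∂y ≠ -∂v/∂x; the Cauchy-Riemann equations are not satisfied, so f is not analytic.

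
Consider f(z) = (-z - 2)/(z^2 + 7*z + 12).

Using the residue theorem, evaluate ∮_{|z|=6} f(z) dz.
-2*I*pi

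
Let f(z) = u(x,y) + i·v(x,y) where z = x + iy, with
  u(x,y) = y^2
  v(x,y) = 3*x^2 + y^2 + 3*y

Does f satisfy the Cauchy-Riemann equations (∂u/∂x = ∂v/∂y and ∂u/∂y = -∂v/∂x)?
∂u/∂x = 0
∂v/∂y = 2*y + 3
∂u/∂y = 2*y
∂v/∂x = 6*x
∂u/∂x ≠ ∂v/∂y and ∂u/∂y ≠ -∂v/∂x; the Cauchy-Riemann equations are not satisfied, so f is not analytic.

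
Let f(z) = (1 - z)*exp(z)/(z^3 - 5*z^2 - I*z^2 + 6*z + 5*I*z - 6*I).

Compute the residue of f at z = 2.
Write f(z) = P(z)/Q(z) with P(z) = (1 - z)*exp(z) and Q(z) = z^3 - 5*z^2 - I*z^2 + 6*z + 5*I*z - 6*I.
The denominator factors as Q(z) = (z - 2)*(z - 3)*(z - I), so z = 2 is a simple zero of Q and P is analytic there; z = 2 is therefore a simple pole and
  Res(f, z₀) = P(z₀)/Q'(z₀).

Q'(z) = 3*z^2 - 10*z - 2*I*z + 6 + 5*I, so Q'(2) = -2 + I.
P(2) = -exp(2).

Res(f, 2) = (-exp(2))/(-2 + I) = (2/5 + I/5)*exp(2)

Final answer: (2/5 + I/5)*exp(2)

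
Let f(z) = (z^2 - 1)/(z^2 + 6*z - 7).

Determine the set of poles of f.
The singularities of f are the zeros of the denominator. Factoring,
  z^2 + 6*z - 7 = (z + 7)*(z - 1)
so the candidates are z = -7, z = 1.

Check the numerator P(z) = z^2 - 1 at each one:
  P(-7) = 48 ≠ 0, so z = -7 is a (simple) pole.
  P(1) = 0, so the factor (z - 1) cancels and z = 1 is only a removable singularity, not a pole.

Poles of f: {-7}

Final answer: {-7}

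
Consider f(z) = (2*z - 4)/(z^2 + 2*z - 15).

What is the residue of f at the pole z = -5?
Write f(z) = P(z)/Q(z) with P(z) = 2*z - 4 and Q(z) = z^2 + 2*z - 15.
The denominator factors as Q(z) = (z + 5)*(z - 3), so z = -5 is a simple zero of Q and P is analytic there; z = -5 is therefore a simple pole and
  Res(f, z₀) = P(z₀)/Q'(z₀).

Q'(z) = 2*z + 2, so Q'(-5) = -8.
P(-5) = -14.

Res(f, -5) = (-14)/(-8) = 7/4

Final answer: 7/4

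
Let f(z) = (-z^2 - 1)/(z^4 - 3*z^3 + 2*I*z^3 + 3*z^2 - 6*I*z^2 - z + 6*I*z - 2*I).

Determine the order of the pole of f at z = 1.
Factor the denominator:
  z^4 - 3*z^3 + 2*I*z^3 + 3*z^2 - 6*I*z^2 - z + 6*I*z - 2*I = (z - 1)^3*(z + 2*I)

The numerator P(z) = -z^2 - 1 has P(1) = -2 ≠ 0, so no factor of (z - 1) cancels.
Near z = 1 we can therefore write f(z) = g(z)/(z - 1)^3 with g analytic at 1 and g(1) ≠ 0 (g is the numerator divided by the remaining denominator factors).

Hence z = 1 is a pole of order 3.

Final answer: 3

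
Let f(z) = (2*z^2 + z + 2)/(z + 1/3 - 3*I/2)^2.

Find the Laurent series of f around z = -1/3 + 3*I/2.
(-47/18 - I/2)/(z + 1/3 - 3*I/2)^2 + (-1/3 + 6*I)/(z + 1/3 - 3*I/2) + 2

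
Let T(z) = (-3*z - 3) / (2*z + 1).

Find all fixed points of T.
{-1 - sqrt(2)*I/2, -1 + sqrt(2)*I/2}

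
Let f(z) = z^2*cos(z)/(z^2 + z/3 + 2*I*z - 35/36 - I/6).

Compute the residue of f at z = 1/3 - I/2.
Write f(z) = P(z)/Q(z) with P(z) = z^2*cos(z) and Q(z) = z^2 + z/3 + 2*I*z - 35/36 - I/6.
The denominator factors as Q(z) = (z - 1/3 + I/2)*(z + 2/3 + 3*I/2), so z = 1/3 - I/2 is a simple zero of Q and P is analytic there; z = 1/3 - I/2 is therefore a simple pole and
  Res(f, z₀) = P(z₀)/Q'(z₀).

Q'(z) = 2*z + 1/3 + 2*I, so Q'(1/3 - I/2) = 1 + I.
P(1/3 - I/2) = (-5/36 - I/3)*cos(1/3 - I/2).

Res(f, 1/3 - I/2) = ((-5/36 - I/3)*cos(1/3 - I/2))/(1 + I) = (-17/72 - 7*I/72)*cos(1/3 - I/2)

Final answer: (-17/72 - 7*I/72)*cos(1/3 - I/2)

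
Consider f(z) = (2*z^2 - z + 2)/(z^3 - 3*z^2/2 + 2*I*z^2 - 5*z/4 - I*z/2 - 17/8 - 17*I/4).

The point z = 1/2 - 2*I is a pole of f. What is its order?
1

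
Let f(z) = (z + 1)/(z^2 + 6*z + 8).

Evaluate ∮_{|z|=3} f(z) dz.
By the residue theorem, ∮_C f(z) dz = 2πi · (sum of the residues of f at the poles inside |z| = 3).

The denominator factors as (z + 4)*(z + 2), so the singularities of f are simple poles at z = -4, z = -2.
  |-4|² = 16 > 9 = 3², so this pole is outside the contour.
  |-2|² = 4 < 9 = 3², so this pole is inside the contour.

With P(z) = z + 1 and Q(z) = z^2 + 6*z + 8, each pole is simple, so Res(f, z₀) = P(z₀)/Q'(z₀) with Q'(z) = 2*z + 6.
  Res(f, -2) = P(-2)/Q'(-2) = (-1)/(2) = -1/2

∮_C f(z) dz = 2πi · (-1/2) = -I*pi

Final answer: -I*pi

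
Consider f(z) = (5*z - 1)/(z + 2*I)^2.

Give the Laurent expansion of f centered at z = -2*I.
(-1 - 10*I)/(z + 2*I)^2 + 5/(z + 2*I)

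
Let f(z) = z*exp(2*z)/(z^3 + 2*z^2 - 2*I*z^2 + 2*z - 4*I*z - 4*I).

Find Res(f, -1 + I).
Write f(z) = P(z)/Q(z) with P(z) = z*exp(2*z) and Q(z) = z^3 + 2*z^2 - 2*I*z^2 + 2*z - 4*I*z - 4*I.
The denominator factors as Q(z) = (z + 1 + I)*(z - 2*I)*(z + 1 - I), so z = -1 + I is a simple zero of Q and P is analytic there; z = -1 + I is therefore a simple pole and
  Res(f, z₀) = P(z₀)/Q'(z₀).

Q'(z) = 3*z^2 + 4*z - 4*I*z + 2 - 4*I, so Q'(-1 + I) = 2 - 2*I.
P(-1 + I) = (-1 + I)*exp(-2 + 2*I).

Res(f, -1 + I) = ((-1 + I)*exp(-2 + 2*I))/(2 - 2*I) = -exp(-2 + 2*I)/2

Final answer: -exp(-2 + 2*I)/2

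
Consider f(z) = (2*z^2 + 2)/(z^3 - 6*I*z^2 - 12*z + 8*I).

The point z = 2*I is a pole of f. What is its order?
Factor the denominator:
  z^3 - 6*I*z^2 - 12*z + 8*I = (z - 2*I)^3

The numerator P(z) = 2*z^2 + 2 has P(2*I) = -6 ≠ 0, so no factor of (z - 2*I) cancels.
Near z = 2*I we can therefore write f(z) = g(z)/(z - 2*I)^3 with g analytic at 2*I and g(2*I) ≠ 0 (g is just the numerator).

Hence z = 2*I is a pole of order 3.

Final answer: 3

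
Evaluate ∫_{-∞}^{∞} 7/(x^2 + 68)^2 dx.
Let f(z) = 7/(z^2 + 68)^2. The denominator has no real zeros and deg Q - deg P = 4 ≥ 2, so the integral of f over the upper semicircle |z| = R tends to 0 as R → ∞. Closing the contour in the upper half-plane,
  ∫_{-∞}^{∞} f(x) dx = 2πi · Σ Res(f, z_k)  over the poles with Im z_k > 0.

Zeros of the denominator: z^2 + 68 = 0 gives z = ±2*sqrt(17)*I.
Upper half-plane: z = 2*sqrt(17)*I (a pole of order 2).

Write f(z) = g(z)/(z - 2*sqrt(17)*I)^2 with g(z) = 7/(z + 2*sqrt(17)*I)^2. For a double pole, Res(f, z₀) = g'(z₀):
  g'(z) = -14/(z + 2*sqrt(17)*I)^3
  Res(f, 2*sqrt(17)*I) = g'(2*sqrt(17)*I) = -7*sqrt(17)*I/9248

∫_{-∞}^{∞} f(x) dx = 2πi · (-7*sqrt(17)*I/9248) = 7*sqrt(17)*pi/4624

Final answer: 7*sqrt(17)*pi/4624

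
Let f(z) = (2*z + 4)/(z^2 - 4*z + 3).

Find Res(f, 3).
Write f(z) = P(z)/Q(z) with P(z) = 2*z + 4 and Q(z) = z^2 - 4*z + 3.
The denominator factors as Q(z) = (z - 1)*(z - 3), so z = 3 is a simple zero of Q and P is analytic there; z = 3 is therefore a simple pole and
  Res(f, z₀) = P(z₀)/Q'(z₀).

Q'(z) = 2*z - 4, so Q'(3) = 2.
P(3) = 10.

Res(f, 3) = (10)/(2) = 5

Final answer: 5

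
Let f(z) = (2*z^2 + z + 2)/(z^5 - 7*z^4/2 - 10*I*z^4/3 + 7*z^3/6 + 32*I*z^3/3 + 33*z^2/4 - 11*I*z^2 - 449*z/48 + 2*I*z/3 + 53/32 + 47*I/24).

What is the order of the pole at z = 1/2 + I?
4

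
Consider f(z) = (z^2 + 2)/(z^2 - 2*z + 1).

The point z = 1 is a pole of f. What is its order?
2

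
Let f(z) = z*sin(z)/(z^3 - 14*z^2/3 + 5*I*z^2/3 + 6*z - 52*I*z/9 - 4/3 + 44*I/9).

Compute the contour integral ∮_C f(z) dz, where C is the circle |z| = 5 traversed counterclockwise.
By the residue theorem, ∮_C f(z) dz = 2πi · (sum of the residues of f at the poles inside |z| = 5).

The denominator factors as (z - 2 + 2*I/3)*(z - 2)*(z - 2/3 + I), so the singularities of f are simple poles at z = 2 - 2*I/3, z = 2, z = 2/3 - I.
  |2 - 2*I/3|² = 40/9 < 25 = 5², so this pole is inside the contour.
  |2|² = 4 < 25 = 5², so this pole is inside the contour.
  |2/3 - I|² = 13/9 < 25 = 5², so this pole is inside the contour.

With P(z) = z*sin(z) and Q(z) = z^3 - 14*z^2/3 + 5*I*z^2/3 + 6*z - 52*I*z/9 - 4/3 + 44*I/9, each pole is simple, so Res(f, z₀) = P(z₀)/Q'(z₀) with Q'(z) = 3*z^2 - 28*z/3 + 10*I*z/3 + 6 - 52*I/9.
  Res(f, 2 - 2*I/3) = P(2 - 2*I/3)/Q'(2 - 2*I/3) = ((2 - 2*I/3)*sin(2 - 2*I/3))/(2/9 - 8*I/9) = (21/17 + 33*I/17)*sin(2 - 2*I/3)
  Res(f, 2) = P(2)/Q'(2) = (2*sin(2))/(-2/3 + 8*I/9) = (-27/25 - 36*I/25)*sin(2)
  Res(f, 2/3 - I) = P(2/3 - I)/Q'(2/3 - I) = ((2/3 - I)*sin(2/3 - I))/(13/9 + 16*I/9) = (-66/425 - 213*I/425)*sin(2/3 - I)

Sum of residues inside C: (-27/25 - 36*I/25)*sin(2) + (-66/425 - 213*I/425)*sin(2/3 - I) + (21/17 + 33*I/17)*sin(2 - 2*I/3)
∮_C f(z) dz = 2πi · ((-27/25 - 36*I/25)*sin(2) + (-66/425 - 213*I/425)*sin(2/3 - I) + (21/17 + 33*I/17)*sin(2 - 2*I/3)) = pi*(72/25 - 54*I/25)*sin(2) + pi*(426/425 - 132*I/425)*sin(2/3 - I) + pi*(-66/17 + 42*I/17)*sin(2 - 2*I/3)

Final answer: pi*(72/25 - 54*I/25)*sin(2) + pi*(426/425 - 132*I/425)*sin(2/3 - I) + pi*(-66/17 + 42*I/17)*sin(2 - 2*I/3)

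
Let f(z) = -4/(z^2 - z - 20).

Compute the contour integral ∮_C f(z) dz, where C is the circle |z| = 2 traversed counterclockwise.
0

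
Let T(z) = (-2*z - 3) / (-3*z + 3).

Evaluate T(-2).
Substitute z = -2:
  numerator:   -2*(-2) - 3 = 1
  denominator: -3*(-2) + 3 = 9
T(-2) = (1)/(9) = 1/9

Final answer: 1/9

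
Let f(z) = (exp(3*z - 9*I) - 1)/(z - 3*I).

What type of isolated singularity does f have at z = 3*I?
Let u = z - 3*I. The exponent is 3*z - 9*I = 3u, so
  f = (e^(3u) - 1)/u = ((3u) + (3u)^2/2 + (3u)^3/6 + ...)/u = 3 + (9/2)*u + (9/2)*u^2 + ...
The Laurent expansion about u = 0 has no negative powers; equivalently lim_{z→3*I} f(z) = 3 exists and is finite.
So the singularity is removable.

Final answer: removable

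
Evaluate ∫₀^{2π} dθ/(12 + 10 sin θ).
Call the integral J. The integrand is 2π-periodic and we integrate over a full period, so shifting θ does not change the value (θ → θ + π/2 turns sin θ into cos θ). Hence
  J = ∫₀^{2π} dθ/(12 + 10 cos θ).
Put z = e^{iθ}: then cos θ = (z + 1/z)/2, dθ = dz/(iz), and z runs once counterclockwise around |z| = 1:
  J = ∮_{|z|=1} 1/(12 + 10*(z + 1/z)/2) · dz/(iz) = (2/i) ∮_{|z|=1} dz/(10*z^2 + 24*z + 10).
The roots of 10*z^2 + 24*z + 10 are z = (-12 ± sqrt(12^2 - 10^2))/10, with sqrt(44) = 2*sqrt(11); their product is 1, so only z₊ = -6/5 + sqrt(11)/5 lies inside the unit circle (z₋ = -6/5 - sqrt(11)/5 lies outside).
z₊ is a simple zero of q(z) = 10*z^2 + 24*z + 10, so Res(1/q, z₊) = 1/q'(z₊) with q'(z) = 20*z + 24; and q'(z₊) = 10*(z₊ - z₋) = 4*sqrt(11).
Therefore J = (2/i) · 2πi · 1/(4*sqrt(11)) = 2*pi/(2*sqrt(11)) = sqrt(11)*pi/11

Final answer: sqrt(11)*pi/11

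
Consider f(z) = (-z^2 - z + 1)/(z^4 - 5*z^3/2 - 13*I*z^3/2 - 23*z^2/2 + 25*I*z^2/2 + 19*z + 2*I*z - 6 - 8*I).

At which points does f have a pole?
The singularities of f are the zeros of the denominator. Factoring,
  z^4 - 5*z^3/2 - 13*I*z^3/2 - 23*z^2/2 + 25*I*z^2/2 + 19*z + 2*I*z - 6 - 8*I = (z - 1)*(z - 2*I)*(z - 1 - 3*I)*(z - 1/2 - 3*I/2)
so the candidates are z = 1, z = 2*I, z = 1 + 3*I, z = 1/2 + 3*I/2.

Check the numerator P(z) = -z^2 - z + 1 at each one:
  P(1) = -1 ≠ 0, so z = 1 is a (simple) pole.
  P(2*I) = 5 - 2*I ≠ 0, so z = 2*I is a (simple) pole.
  P(1 + 3*I) = 8 - 9*I ≠ 0, so z = 1 + 3*I is a (simple) pole.
  P(1/2 + 3*I/2) = 5/2 - 3*I ≠ 0, so z = 1/2 + 3*I/2 is a (simple) pole.

Poles of f: {2*I, 1/2 + 3*I/2, 1, 1 + 3*I}

Final answer: {2*I, 1/2 + 3*I/2, 1, 1 + 3*I}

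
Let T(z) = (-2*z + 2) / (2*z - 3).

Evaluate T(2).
-2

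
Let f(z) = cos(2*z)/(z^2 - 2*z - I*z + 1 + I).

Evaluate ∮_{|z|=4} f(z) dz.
By the residue theorem, ∮_C f(z) dz = 2πi · (sum of the residues of f at the poles inside |z| = 4).

The denominator factors as (z - 1)*(z - 1 - I), so the singularities of f are simple poles at z = 1, z = 1 + I.
  |1|² = 1 < 16 = 4², so this pole is inside the contour.
  |1 + I|² = 2 < 16 = 4², so this pole is inside the contour.

With P(z) = cos(2*z) and Q(z) = z^2 - 2*z - I*z + 1 + I, each pole is simple, so Res(f, z₀) = P(z₀)/Q'(z₀) with Q'(z) = 2*z - 2 - I.
  Res(f, 1) = P(1)/Q'(1) = (cos(2))/(-I) = I*cos(2)
  Res(f, 1 + I) = P(1 + I)/Q'(1 + I) = (cos(2 + 2*I))/(I) = -I*cos(2 + 2*I)

Sum of residues inside C: I*cos(2) - I*cos(2 + 2*I)
∮_C f(z) dz = 2πi · (I*cos(2) - I*cos(2 + 2*I)) = -2*pi*cos(2) + 2*pi*cos(2 + 2*I)

Final answer: -2*pi*cos(2) + 2*pi*cos(2 + 2*I)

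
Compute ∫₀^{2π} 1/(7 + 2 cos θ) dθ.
Let J = ∫₀^{2π} dθ/(7 + 2 cos θ).
Put z = e^{iθ}: then cos θ = (z + 1/z)/2, dθ = dz/(iz), and z runs once counterclockwise around |z| = 1:
  J = ∮_{|z|=1} 1/(7 + 2*(z + 1/z)/2) · dz/(iz) = (2/i) ∮_{|z|=1} dz/(2*z^2 + 14*z + 2).
The roots of 2*z^2 + 14*z + 2 are z = (-7 ± sqrt(7^2 - 2^2))/2, with sqrt(45) = 3*sqrt(5); their product is 1, so only z₊ = -7/2 + 3*sqrt(5)/2 lies inside the unit circle (z₋ = -7/2 - 3*sqrt(5)/2 lies outside).
z₊ is a simple zero of q(z) = 2*z^2 + 14*z + 2, so Res(1/q, z₊) = 1/q'(z₊) with q'(z) = 4*z + 14; and q'(z₊) = 2*(z₊ - z₋) = 6*sqrt(5).
Therefore J = (2/i) · 2πi · 1/(6*sqrt(5)) = 2*pi/(3*sqrt(5)) = 2*sqrt(5)*pi/15

Final answer: 2*sqrt(5)*pi/15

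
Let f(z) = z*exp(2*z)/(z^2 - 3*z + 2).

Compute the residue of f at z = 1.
Write f(z) = P(z)/Q(z) with P(z) = z*exp(2*z) and Q(z) = z^2 - 3*z + 2.
The denominator factors as Q(z) = (z - 1)*(z - 2), so z = 1 is a simple zero of Q and P is analytic there; z = 1 is therefore a simple pole and
  Res(f, z₀) = P(z₀)/Q'(z₀).

Q'(z) = 2*z - 3, so Q'(1) = -1.
P(1) = exp(2).

Res(f, 1) = (exp(2))/(-1) = -exp(2)

Final answer: -exp(2)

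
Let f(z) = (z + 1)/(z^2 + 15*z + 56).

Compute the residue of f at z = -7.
-6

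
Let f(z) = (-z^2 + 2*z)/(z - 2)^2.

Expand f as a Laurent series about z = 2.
Put w = z - (2), i.e. z = w + 2. The denominator is w^2, so it suffices to rewrite the numerator in powers of w.

P(z) = -z^2 + 2*z
P(w + 2) = -2*w - w^2

Dividing each term by w^2:
  f = -2/w - 1

Substituting back w = z - 2:
  f(z) = -2/(z - 2) - 1

The series is finite because the numerator is a polynomial; the negative powers form the principal part, and the coefficient of 1/(z - 2) gives Res(f, 2) = -2.

Final answer: -2/(z - 2) - 1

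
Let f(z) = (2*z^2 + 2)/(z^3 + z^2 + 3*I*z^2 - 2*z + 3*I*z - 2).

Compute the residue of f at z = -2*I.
12/5 - 6*I/5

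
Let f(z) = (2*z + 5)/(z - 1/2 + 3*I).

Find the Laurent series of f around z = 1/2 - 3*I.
(6 - 6*I)/(z - 1/2 + 3*I) + 2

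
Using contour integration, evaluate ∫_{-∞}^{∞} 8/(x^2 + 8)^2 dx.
Let f(z) = 8/(z^2 + 8)^2. The denominator has no real zeros and deg Q - deg P = 4 ≥ 2, so the integral of f over the upper semicircle |z| = R tends to 0 as R → ∞. Closing the contour in the upper half-plane,
  ∫_{-∞}^{∞} f(x) dx = 2πi · Σ Res(f, z_k)  over the poles with Im z_k > 0.

Zeros of the denominator: z^2 + 8 = 0 gives z = ±2*sqrt(2)*I.
Upper half-plane: z = 2*sqrt(2)*I (a pole of order 2).

Write f(z) = g(z)/(z - 2*sqrt(2)*I)^2 with g(z) = 8/(z + 2*sqrt(2)*I)^2. For a double pole, Res(f, z₀) = g'(z₀):
  g'(z) = -16/(z + 2*sqrt(2)*I)^3
  Res(f, 2*sqrt(2)*I) = g'(2*sqrt(2)*I) = -sqrt(2)*I/16

∫_{-∞}^{∞} f(x) dx = 2πi · (-sqrt(2)*I/16) = sqrt(2)*pi/8

Final answer: sqrt(2)*pi/8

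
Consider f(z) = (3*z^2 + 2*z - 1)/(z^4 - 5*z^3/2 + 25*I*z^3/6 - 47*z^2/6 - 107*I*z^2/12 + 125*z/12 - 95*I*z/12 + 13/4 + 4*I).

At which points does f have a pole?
The singularities of f are the zeros of the denominator. Factoring,
  z^4 - 5*z^3/2 + 25*I*z^3/6 - 47*z^2/6 - 107*I*z^2/12 + 125*z/12 - 95*I*z/12 + 13/4 + 4*I = (z + 1/2 + I)*(z + 3*I/2)*(z + I)*(z - 3 + 2*I/3)
so the candidates are z = -1/2 - I, z = -3*I/2, z = -I, z = 3 - 2*I/3.

Check the numerator P(z) = 3*z^2 + 2*z - 1 at each one:
  P(-1/2 - I) = -17/4 + I ≠ 0, so z = -1/2 - I is a (simple) pole.
  P(-3*I/2) = -31/4 - 3*I ≠ 0, so z = -3*I/2 is a (simple) pole.
  P(-I) = -4 - 2*I ≠ 0, so z = -I is a (simple) pole.
  P(3 - 2*I/3) = 92/3 - 40*I/3 ≠ 0, so z = 3 - 2*I/3 is a (simple) pole.

Poles of f: {-1/2 - I, -3*I/2, -I, 3 - 2*I/3}

Final answer: {-1/2 - I, -3*I/2, -I, 3 - 2*I/3}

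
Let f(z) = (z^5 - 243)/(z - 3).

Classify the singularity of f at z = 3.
The numerator vanishes at z = 3 ((3)^5 = 243), so it is divisible by z - 3:
  z^5 - 243 = (z - 3)*(z^4 + 3*z^3 + 9*z^2 + 27*z + 81)
Hence for z ≠ 3, f(z) = z^4 + 3*z^3 + 9*z^2 + 27*z + 81, a polynomial, and lim_{z→3} f(z) = 405 is finite.
So the singularity is removable.

Final answer: removable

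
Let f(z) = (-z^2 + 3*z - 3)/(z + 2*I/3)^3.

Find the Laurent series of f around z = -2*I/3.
Put w = z - (-2*I/3), i.e. z = w - 2*I/3. The denominator is w^3, so it suffices to rewrite the numerator in powers of w.

P(z) = -z^2 + 3*z - 3
P(w - 2*I/3) = -23/9 - 2*I + (3 + 4*I/3)*w - w^2

Dividing each term by w^3:
  f = (-23/9 - 2*I)/w^3 + (3 + 4*I/3)/w^2 - 1/w

Substituting back w = z + 2*I/3:
  f(z) = (-23/9 - 2*I)/(z + 2*I/3)^3 + (3 + 4*I/3)/(z + 2*I/3)^2 - 1/(z + 2*I/3)

The series is finite because the numerator is a polynomial; the negative powers form the principal part, and the coefficient of 1/(z + 2*I/3) gives Res(f, -2*I/3) = -1.

Final answer: (-23/9 - 2*I)/(z + 2*I/3)^3 + (3 + 4*I/3)/(z + 2*I/3)^2 - 1/(z + 2*I/3)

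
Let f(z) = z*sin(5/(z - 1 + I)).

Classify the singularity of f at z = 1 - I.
essential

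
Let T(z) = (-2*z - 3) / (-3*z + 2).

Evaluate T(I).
Substitute z = I:
  numerator:   -2*(I) - 3 = -3 - 2*I
  denominator: -3*(I) + 2 = 2 - 3*I
T(I) = (-3 - 2*I)/(2 - 3*I); multiplying numerator and denominator by the conjugate 2 + 3*I gives (-13*I)/13 = -I

Final answer: -I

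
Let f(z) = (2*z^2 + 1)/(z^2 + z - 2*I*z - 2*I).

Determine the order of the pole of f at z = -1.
1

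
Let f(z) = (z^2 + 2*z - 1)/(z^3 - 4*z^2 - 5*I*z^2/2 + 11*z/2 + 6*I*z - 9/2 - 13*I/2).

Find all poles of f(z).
{1 - I, 1 + 2*I, 2 + 3*I/2}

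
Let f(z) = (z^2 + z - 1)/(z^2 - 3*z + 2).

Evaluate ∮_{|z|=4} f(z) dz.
By the residue theorem, ∮_C f(z) dz = 2πi · (sum of the residues of f at the poles inside |z| = 4).

The denominator factors as (z - 1)*(z - 2), so the singularities of f are simple poles at z = 1, z = 2.
  |1|² = 1 < 16 = 4², so this pole is inside the contour.
  |2|² = 4 < 16 = 4², so this pole is inside the contour.

With P(z) = z^2 + z - 1 and Q(z) = z^2 - 3*z + 2, each pole is simple, so Res(f, z₀) = P(z₀)/Q'(z₀) with Q'(z) = 2*z - 3.
  Res(f, 1) = P(1)/Q'(1) = (1)/(-1) = -1
  Res(f, 2) = P(2)/Q'(2) = (5)/(1) = 5

Sum of residues inside C: 4
∮_C f(z) dz = 2πi · (4) = 8*I*pi

Final answer: 8*I*pi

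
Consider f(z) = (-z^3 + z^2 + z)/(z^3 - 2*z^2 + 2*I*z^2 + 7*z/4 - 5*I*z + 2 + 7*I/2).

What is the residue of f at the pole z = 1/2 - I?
Write f(z) = P(z)/Q(z) with P(z) = -z^3 + z^2 + z and Q(z) = z^3 - 2*z^2 + 2*I*z^2 + 7*z/4 - 5*I*z + 2 + 7*I/2.
The denominator factors as Q(z) = (z - 1/2 + I)*(z + 2*I)*(z - 3/2 - I), so z = 1/2 - I is a simple zero of Q and P is analytic there; z = 1/2 - I is therefore a simple pole and
  Res(f, z₀) = P(z₀)/Q'(z₀).

Q'(z) = 3*z^2 - 4*z + 4*I*z + 7/4 - 5*I, so Q'(1/2 - I) = 3/2 - 2*I.
P(1/2 - I) = 9/8 - 9*I/4.

Res(f, 1/2 - I) = (9/8 - 9*I/4)/(3/2 - 2*I) = 99/100 - 9*I/50

Final answer: 99/100 - 9*I/50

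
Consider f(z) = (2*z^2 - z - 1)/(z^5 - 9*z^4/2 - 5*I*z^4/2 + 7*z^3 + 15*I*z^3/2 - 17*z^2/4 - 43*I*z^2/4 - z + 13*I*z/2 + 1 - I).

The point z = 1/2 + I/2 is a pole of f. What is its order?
Factor the denominator:
  z^5 - 9*z^4/2 - 5*I*z^4/2 + 7*z^3 + 15*I*z^3/2 - 17*z^2/4 - 43*I*z^2/4 - z + 13*I*z/2 + 1 - I = (z - 1/2 - I/2)^3*(z - 1 + I)*(z - 2 - 2*I)

The numerator P(z) = 2*z^2 - z - 1 has P(1/2 + I/2) = -3/2 + I/2 ≠ 0, so no factor of (z - 1/2 - I/2) cancels.
Near z = 1/2 + I/2 we can therefore write f(z) = g(z)/(z - 1/2 - I/2)^3 with g analytic at 1/2 + I/2 and g(1/2 + I/2) ≠ 0 (g is the numerator divided by the remaining denominator factors).

Hence z = 1/2 + I/2 is a pole of order 3.

Final answer: 3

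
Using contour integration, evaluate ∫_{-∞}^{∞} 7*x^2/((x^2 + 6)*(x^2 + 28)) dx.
7*pi*(-sqrt(6) + 2*sqrt(7))/22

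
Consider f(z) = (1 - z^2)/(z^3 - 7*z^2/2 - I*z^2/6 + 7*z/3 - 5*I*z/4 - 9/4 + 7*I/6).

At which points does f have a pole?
{-I, 1/2 + 2*I/3, 3 + I/2}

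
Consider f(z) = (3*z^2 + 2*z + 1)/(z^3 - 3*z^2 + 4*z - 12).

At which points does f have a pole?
The singularities of f are the zeros of the denominator. Factoring,
  z^3 - 3*z^2 + 4*z - 12 = (z - 2*I)*(z - 3)*(z + 2*I)
so the candidates are z = 2*I, z = 3, z = -2*I.

Check the numerator P(z) = 3*z^2 + 2*z + 1 at each one:
  P(2*I) = -11 + 4*I ≠ 0, so z = 2*I is a (simple) pole.
  P(3) = 34 ≠ 0, so z = 3 is a (simple) pole.
  P(-2*I) = -11 - 4*I ≠ 0, so z = -2*I is a (simple) pole.

Poles of f: {-2*I, 2*I, 3}

Final answer: {-2*I, 2*I, 3}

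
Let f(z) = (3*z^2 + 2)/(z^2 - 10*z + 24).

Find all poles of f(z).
{4, 6}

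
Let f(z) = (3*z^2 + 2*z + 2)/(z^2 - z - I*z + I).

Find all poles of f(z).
{I, 1}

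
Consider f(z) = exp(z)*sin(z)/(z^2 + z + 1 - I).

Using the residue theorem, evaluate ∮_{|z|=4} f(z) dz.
By the residue theorem, ∮_C f(z) dz = 2πi · (sum of the residues of f at the poles inside |z| = 4).

The denominator factors as (z + 1 + I)*(z - I), so the singularities of f are simple poles at z = -1 - I, z = I.
  |-1 - I|² = 2 < 16 = 4², so this pole is inside the contour.
  |I|² = 1 < 16 = 4², so this pole is inside the contour.

With P(z) = exp(z)*sin(z) and Q(z) = z^2 + z + 1 - I, each pole is simple, so Res(f, z₀) = P(z₀)/Q'(z₀) with Q'(z) = 2*z + 1.
  Res(f, -1 - I) = P(-1 - I)/Q'(-1 - I) = (-exp(-1 - I)*sin(1 + I))/(-1 - 2*I) = (1/5 - 2*I/5)*exp(-1 - I)*sin(1 + I)
  Res(f, I) = P(I)/Q'(I) = (I*exp(I)*sinh(1))/(1 + 2*I) = (2/5 + I/5)*exp(I)*sinh(1)

Sum of residues inside C: (1/5 - 2*I/5)*exp(-1 - I)*sin(1 + I) + (2/5 + I/5)*exp(I)*sinh(1)
∮_C f(z) dz = 2πi · ((1/5 - 2*I/5)*exp(-1 - I)*sin(1 + I) + (2/5 + I/5)*exp(I)*sinh(1)) = pi*(4/5 + 2*I/5)*exp(-1 - I)*sin(1 + I) + pi*(-2/5 + 4*I/5)*exp(I)*sinh(1)

Final answer: pi*(4/5 + 2*I/5)*exp(-1 - I)*sin(1 + I) + pi*(-2/5 + 4*I/5)*exp(I)*sinh(1)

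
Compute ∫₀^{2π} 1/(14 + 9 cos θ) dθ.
Let J = ∫₀^{2π} dθ/(14 + 9 cos θ).
Put z = e^{iθ}: then cos θ = (z + 1/z)/2, dθ = dz/(iz), and z runs once counterclockwise around |z| = 1:
  J = ∮_{|z|=1} 1/(14 + 9*(z + 1/z)/2) · dz/(iz) = (2/i) ∮_{|z|=1} dz/(9*z^2 + 28*z + 9).
The roots of 9*z^2 + 28*z + 9 are z = (-14 ± sqrt(14^2 - 9^2))/9, with sqrt(115) = sqrt(115); their product is 1, so only z₊ = -14/9 + sqrt(115)/9 lies inside the unit circle (z₋ = -14/9 - sqrt(115)/9 lies outside).
z₊ is a simple zero of q(z) = 9*z^2 + 28*z + 9, so Res(1/q, z₊) = 1/q'(z₊) with q'(z) = 18*z + 28; and q'(z₊) = 9*(z₊ - z₋) = 2*sqrt(115).
Therefore J = (2/i) · 2πi · 1/(2*sqrt(115)) = 2*pi/(sqrt(115)) = 2*sqrt(115)*pi/115

Final answer: 2*sqrt(115)*pi/115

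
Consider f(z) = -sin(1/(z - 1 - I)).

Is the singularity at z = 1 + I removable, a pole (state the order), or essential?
Let u = z - 1 - I. Then
  sin(1/u) = Σ_{k≥0} (-1)^k (1)^(2k+1)/((2k+1)!·u^(2k+1)) = 1/u - 1/(6*u^3) + 1/(120*u^5) + ...
which has infinitely many negative powers of u, so sin(1/(z - 1 - I)) has an essential singularity at z = 1 + I.
So the singularity is essential.

Final answer: essential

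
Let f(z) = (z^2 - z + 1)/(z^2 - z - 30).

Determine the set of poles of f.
{-5, 6}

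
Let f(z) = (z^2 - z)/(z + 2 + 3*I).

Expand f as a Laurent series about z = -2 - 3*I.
Put w = z - (-2 - 3*I), i.e. z = w - 2 - 3*I. The denominator is w, so it suffices to rewrite the numerator in powers of w.

P(z) = z^2 - z
P(w - 2 - 3*I) = -3 + 15*I + (-5 - 6*I)*w + w^2

Dividing each term by w:
  f = (-3 + 15*I)/w - 5 - 6*I + w

Substituting back w = z + 2 + 3*I:
  f(z) = (-3 + 15*I)/(z + 2 + 3*I) - 5 - 6*I + (z + 2 + 3*I)

The series is finite because the numerator is a polynomial; the negative powers form the principal part, and the coefficient of 1/(z + 2 + 3*I) gives Res(f, -2 - 3*I) = -3 + 15*I.

Final answer: (-3 + 15*I)/(z + 2 + 3*I) - 5 - 6*I + (z + 2 + 3*I)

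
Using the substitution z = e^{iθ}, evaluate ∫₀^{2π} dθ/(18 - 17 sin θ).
Call the integral J. The integrand is 2π-periodic and we integrate over a full period, so shifting θ does not change the value (θ → θ + π/2 turns sin θ into cos θ; θ → θ + π flips the sign of the trig term). Hence
  J = ∫₀^{2π} dθ/(18 + 17 cos θ).
Put z = e^{iθ}: then cos θ = (z + 1/z)/2, dθ = dz/(iz), and z runs once counterclockwise around |z| = 1:
  J = ∮_{|z|=1} 1/(18 + 17*(z + 1/z)/2) · dz/(iz) = (2/i) ∮_{|z|=1} dz/(17*z^2 + 36*z + 17).
The roots of 17*z^2 + 36*z + 17 are z = (-18 ± sqrt(18^2 - 17^2))/17, with sqrt(35) = sqrt(35); their product is 1, so only z₊ = -18/17 + sqrt(35)/17 lies inside the unit circle (z₋ = -18/17 - sqrt(35)/17 lies outside).
z₊ is a simple zero of q(z) = 17*z^2 + 36*z + 17, so Res(1/q, z₊) = 1/q'(z₊) with q'(z) = 34*z + 36; and q'(z₊) = 17*(z₊ - z₋) = 2*sqrt(35).
Therefore J = (2/i) · 2πi · 1/(2*sqrt(35)) = 2*pi/(sqrt(35)) = 2*sqrt(35)*pi/35

Final answer: 2*sqrt(35)*pi/35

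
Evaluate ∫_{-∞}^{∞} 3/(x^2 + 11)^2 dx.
3*sqrt(11)*pi/242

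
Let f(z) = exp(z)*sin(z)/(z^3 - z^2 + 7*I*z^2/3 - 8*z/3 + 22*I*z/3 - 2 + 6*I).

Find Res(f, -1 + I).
Write f(z) = P(z)/Q(z) with P(z) = exp(z)*sin(z) and Q(z) = z^3 - z^2 + 7*I*z^2/3 - 8*z/3 + 22*I*z/3 - 2 + 6*I.
The denominator factors as Q(z) = (z + 1 + I/3)*(z + 1 - I)*(z - 3 + 3*I), so z = -1 + I is a simple zero of Q and P is analytic there; z = -1 + I is therefore a simple pole and
  Res(f, z₀) = P(z₀)/Q'(z₀).

Q'(z) = 3*z^2 - 2*z + 14*I*z/3 - 8/3 + 22*I/3, so Q'(-1 + I) = -16/3 - 16*I/3.
P(-1 + I) = -exp(-1 + I)*sin(1 - I).

Res(f, -1 + I) = (-exp(-1 + I)*sin(1 - I))/(-16/3 - 16*I/3) = (3/32 - 3*I/32)*exp(-1 + I)*sin(1 - I)

Final answer: (3/32 - 3*I/32)*exp(-1 + I)*sin(1 - I)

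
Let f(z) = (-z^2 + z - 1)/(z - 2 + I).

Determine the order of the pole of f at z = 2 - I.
Factor the denominator:
  z - 2 + I = (z - 2 + I)

The numerator P(z) = -z^2 + z - 1 has P(2 - I) = -2 + 3*I ≠ 0, so no factor of (z - 2 + I) cancels.
Near z = 2 - I we can therefore write f(z) = g(z)/(z - 2 + I) with g analytic at 2 - I and g(2 - I) ≠ 0 (g is just the numerator).

Hence z = 2 - I is a pole of order 1.

Final answer: 1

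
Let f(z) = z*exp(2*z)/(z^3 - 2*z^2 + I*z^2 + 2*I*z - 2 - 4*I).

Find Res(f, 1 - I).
Write f(z) = P(z)/Q(z) with P(z) = z*exp(2*z) and Q(z) = z^3 - 2*z^2 + I*z^2 + 2*I*z - 2 - 4*I.
The denominator factors as Q(z) = (z - 2 + I)*(z - 1 + I)*(z + 1 - I), so z = 1 - I is a simple zero of Q and P is analytic there; z = 1 - I is therefore a simple pole and
  Res(f, z₀) = P(z₀)/Q'(z₀).

Q'(z) = 3*z^2 - 4*z + 2*I*z + 2*I, so Q'(1 - I) = -2 + 2*I.
P(1 - I) = (1 - I)*exp(2 - 2*I).

Res(f, 1 - I) = ((1 - I)*exp(2 - 2*I))/(-2 + 2*I) = -exp(2 - 2*I)/2

Final answer: -exp(2 - 2*I)/2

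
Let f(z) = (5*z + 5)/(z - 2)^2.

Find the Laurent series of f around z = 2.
Put w = z - (2), i.e. z = w + 2. The denominator is w^2, so it suffices to rewrite the numerator in powers of w.

P(z) = 5*z + 5
P(w + 2) = 15 + 5*w

Dividing each term by w^2:
  f = 15/w^2 + 5/w

Substituting back w = z - 2:
  f(z) = 15/(z - 2)^2 + 5/(z - 2)

The series is finite because the numerator is a polynomial; the negative powers form the principal part, and the coefficient of 1/(z - 2) gives Res(f, 2) = 5.

Final answer: 15/(z - 2)^2 + 5/(z - 2)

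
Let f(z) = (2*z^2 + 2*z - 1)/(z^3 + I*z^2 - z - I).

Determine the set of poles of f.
The singularities of f are the zeros of the denominator. Factoring,
  z^3 + I*z^2 - z - I = (z + I)*(z + 1)*(z - 1)
so the candidates are z = -I, z = -1, z = 1.

Check the numerator P(z) = 2*z^2 + 2*z - 1 at each one:
  P(-I) = -3 - 2*I ≠ 0, so z = -I is a (simple) pole.
  P(-1) = -1 ≠ 0, so z = -1 is a (simple) pole.
  P(1) = 3 ≠ 0, so z = 1 is a (simple) pole.

Poles of f: {-1, -I, 1}

Final answer: {-1, -I, 1}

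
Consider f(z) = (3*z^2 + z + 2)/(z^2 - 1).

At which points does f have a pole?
The singularities of f are the zeros of the denominator. Factoring,
  z^2 - 1 = (z + 1)*(z - 1)
so the candidates are z = -1, z = 1.

Check the numerator P(z) = 3*z^2 + z + 2 at each one:
  P(-1) = 4 ≠ 0, so z = -1 is a (simple) pole.
  P(1) = 6 ≠ 0, so z = 1 is a (simple) pole.

Poles of f: {-1, 1}

Final answer: {-1, 1}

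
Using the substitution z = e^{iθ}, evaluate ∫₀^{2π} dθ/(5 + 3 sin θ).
pi/2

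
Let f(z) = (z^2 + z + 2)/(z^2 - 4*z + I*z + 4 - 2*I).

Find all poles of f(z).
{2 - I, 2}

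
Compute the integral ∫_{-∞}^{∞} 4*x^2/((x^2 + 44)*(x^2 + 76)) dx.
pi*(-sqrt(11) + sqrt(19))/4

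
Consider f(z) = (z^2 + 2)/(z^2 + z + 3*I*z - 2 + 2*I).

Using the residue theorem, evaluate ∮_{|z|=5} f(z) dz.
By the residue theorem, ∮_C f(z) dz = 2πi · (sum of the residues of f at the poles inside |z| = 5).

The denominator factors as (z + 1 + I)*(z + 2*I), so the singularities of f are simple poles at z = -1 - I, z = -2*I.
  |-1 - I|² = 2 < 25 = 5², so this pole is inside the contour.
  |-2*I|² = 4 < 25 = 5², so this pole is inside the contour.

With P(z) = z^2 + 2 and Q(z) = z^2 + z + 3*I*z - 2 + 2*I, each pole is simple, so Res(f, z₀) = P(z₀)/Q'(z₀) with Q'(z) = 2*z + 1 + 3*I.
  Res(f, -1 - I) = P(-1 - I)/Q'(-1 - I) = (2 + 2*I)/(-1 + I) = -2*I
  Res(f, -2*I) = P(-2*I)/Q'(-2*I) = (-2)/(1 - I) = -1 - I

Sum of residues inside C: -1 - 3*I
∮_C f(z) dz = 2πi · (-1 - 3*I) = pi*(6 - 2*I)

Final answer: pi*(6 - 2*I)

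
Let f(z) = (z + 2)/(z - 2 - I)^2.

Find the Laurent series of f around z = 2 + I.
(4 + I)/(z - 2 - I)^2 + 1/(z - 2 - I)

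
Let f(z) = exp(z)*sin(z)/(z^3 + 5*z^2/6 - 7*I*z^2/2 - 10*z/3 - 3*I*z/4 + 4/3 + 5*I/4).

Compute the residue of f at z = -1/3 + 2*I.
Write f(z) = P(z)/Q(z) with P(z) = exp(z)*sin(z) and Q(z) = z^3 + 5*z^2/6 - 7*I*z^2/2 - 10*z/3 - 3*I*z/4 + 4/3 + 5*I/4.
The denominator factors as Q(z) = (z + 1 - 3*I/2)*(z - 1/2)*(z + 1/3 - 2*I), so z = -1/3 + 2*I is a simple zero of Q and P is analytic there; z = -1/3 + 2*I is therefore a simple pole and
  Res(f, z₀) = P(z₀)/Q'(z₀).

Q'(z) = 3*z^2 + 5*z/3 - 7*I*z - 10/3 - 3*I/4, so Q'(-1/3 + 2*I) = -14/9 + 11*I/12.
P(-1/3 + 2*I) = -exp(-1/3 + 2*I)*sin(1/3 - 2*I).

Res(f, -1/3 + 2*I) = (-exp(-1/3 + 2*I)*sin(1/3 - 2*I))/(-14/9 + 11*I/12) = (2016/4225 + 1188*I/4225)*exp(-1/3 + 2*I)*sin(1/3 - 2*I)

Final answer: (2016/4225 + 1188*I/4225)*exp(-1/3 + 2*I)*sin(1/3 - 2*I)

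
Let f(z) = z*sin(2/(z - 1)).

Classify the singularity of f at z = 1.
Let u = z - 1. Then
  sin(2/u) = Σ_{k≥0} (-1)^k (2)^(2k+1)/((2k+1)!·u^(2k+1)) = 2/u - 4/(3*u^3) + 4/(15*u^5) + ...
which has infinitely many negative powers of u, so sin(2/(z - 1)) has an essential singularity at z = 1.
The extra factor z is a nonzero polynomial; if the product had at most a pole at z = 1, dividing by that polynomial would leave sin(2/(z - 1)) with at most a pole too — contradiction. (Equivalently, the product's Laurent series still has infinitely many negative powers.)
So the singularity is essential.

Final answer: essential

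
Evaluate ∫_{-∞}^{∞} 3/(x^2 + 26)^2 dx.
Let f(z) = 3/(z^2 + 26)^2. The denominator has no real zeros and deg Q - deg P = 4 ≥ 2, so the integral of f over the upper semicircle |z| = R tends to 0 as R → ∞. Closing the contour in the upper half-plane,
  ∫_{-∞}^{∞} f(x) dx = 2πi · Σ Res(f, z_k)  over the poles with Im z_k > 0.

Zeros of the denominator: z^2 + 26 = 0 gives z = ±sqrt(26)*I.
Upper half-plane: z = sqrt(26)*I (a pole of order 2).

Write f(z) = g(z)/(z - sqrt(26)*I)^2 with g(z) = 3/(z + sqrt(26)*I)^2. For a double pole, Res(f, z₀) = g'(z₀):
  g'(z) = -6/(z + sqrt(26)*I)^3
  Res(f, sqrt(26)*I) = g'(sqrt(26)*I) = -3*sqrt(26)*I/2704

∫_{-∞}^{∞} f(x) dx = 2πi · (-3*sqrt(26)*I/2704) = 3*sqrt(26)*pi/1352

Final answer: 3*sqrt(26)*pi/1352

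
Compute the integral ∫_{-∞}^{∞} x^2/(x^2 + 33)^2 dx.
Let f(z) = z^2/(z^2 + 33)^2. The denominator has no real zeros and deg Q - deg P = 2 ≥ 2, so the integral of f over the upper semicircle |z| = R tends to 0 as R → ∞. Closing the contour in the upper half-plane,
  ∫_{-∞}^{∞} f(x) dx = 2πi · Σ Res(f, z_k)  over the poles with Im z_k > 0.

Zeros of the denominator: z^2 + 33 = 0 gives z = ±sqrt(33)*I.
Upper half-plane: z = sqrt(33)*I (a pole of order 2).

Write f(z) = g(z)/(z - sqrt(33)*I)^2 with g(z) = z^2/(z + sqrt(33)*I)^2. For a double pole, Res(f, z₀) = g'(z₀):
  g'(z) = 2*sqrt(33)*I*z/(z + sqrt(33)*I)^3
  Res(f, sqrt(33)*I) = g'(sqrt(33)*I) = -sqrt(33)*I/132

∫_{-∞}^{∞} f(x) dx = 2πi · (-sqrt(33)*I/132) = sqrt(33)*pi/66

Final answer: sqrt(33)*pi/66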